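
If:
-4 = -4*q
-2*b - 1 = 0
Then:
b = -1/2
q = 1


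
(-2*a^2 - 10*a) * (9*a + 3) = -18*a^3 - 96*a^2 - 30*a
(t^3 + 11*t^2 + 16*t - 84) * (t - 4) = t^4 + 7*t^3 - 28*t^2 - 148*t + 336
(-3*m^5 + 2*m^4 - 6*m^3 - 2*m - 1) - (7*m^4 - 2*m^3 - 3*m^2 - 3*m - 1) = -3*m^5 - 5*m^4 - 4*m^3 + 3*m^2 + m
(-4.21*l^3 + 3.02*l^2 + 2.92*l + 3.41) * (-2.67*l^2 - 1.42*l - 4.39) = 11.2407*l^5 - 2.0852*l^4 + 6.3971*l^3 - 26.5089*l^2 - 17.661*l - 14.9699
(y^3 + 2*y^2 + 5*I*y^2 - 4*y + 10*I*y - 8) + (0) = y^3 + 2*y^2 + 5*I*y^2 - 4*y + 10*I*y - 8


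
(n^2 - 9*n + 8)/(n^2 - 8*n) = (n - 1)/n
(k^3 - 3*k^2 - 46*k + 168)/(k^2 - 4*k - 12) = (k^2 + 3*k - 28)/(k + 2)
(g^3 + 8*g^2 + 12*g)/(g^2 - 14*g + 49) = g*(g^2 + 8*g + 12)/(g^2 - 14*g + 49)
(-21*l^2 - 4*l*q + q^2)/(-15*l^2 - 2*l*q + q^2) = (-7*l + q)/(-5*l + q)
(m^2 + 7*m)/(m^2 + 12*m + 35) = m/(m + 5)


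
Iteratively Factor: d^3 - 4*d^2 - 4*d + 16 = (d - 4)*(d^2 - 4) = (d - 4)*(d - 2)*(d + 2)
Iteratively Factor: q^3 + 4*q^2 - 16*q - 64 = (q - 4)*(q^2 + 8*q + 16) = (q - 4)*(q + 4)*(q + 4)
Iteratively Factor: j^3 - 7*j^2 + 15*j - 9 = (j - 3)*(j^2 - 4*j + 3) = (j - 3)*(j - 1)*(j - 3)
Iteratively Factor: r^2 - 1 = (r - 1)*(r + 1)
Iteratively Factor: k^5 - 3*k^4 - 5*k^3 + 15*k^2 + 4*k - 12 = (k - 2)*(k^4 - k^3 - 7*k^2 + k + 6) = (k - 2)*(k + 1)*(k^3 - 2*k^2 - 5*k + 6) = (k - 2)*(k - 1)*(k + 1)*(k^2 - k - 6) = (k - 2)*(k - 1)*(k + 1)*(k + 2)*(k - 3)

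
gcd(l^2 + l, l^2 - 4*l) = l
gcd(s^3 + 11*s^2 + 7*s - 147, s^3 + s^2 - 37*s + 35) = s + 7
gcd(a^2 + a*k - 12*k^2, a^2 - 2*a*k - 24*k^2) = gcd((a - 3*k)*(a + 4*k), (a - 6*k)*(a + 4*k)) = a + 4*k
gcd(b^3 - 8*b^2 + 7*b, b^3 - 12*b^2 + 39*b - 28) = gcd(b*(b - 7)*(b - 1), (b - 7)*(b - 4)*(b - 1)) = b^2 - 8*b + 7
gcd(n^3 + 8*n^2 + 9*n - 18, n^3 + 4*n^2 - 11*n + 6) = n^2 + 5*n - 6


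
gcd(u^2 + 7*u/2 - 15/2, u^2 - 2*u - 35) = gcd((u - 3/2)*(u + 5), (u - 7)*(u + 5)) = u + 5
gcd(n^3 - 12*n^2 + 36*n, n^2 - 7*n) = n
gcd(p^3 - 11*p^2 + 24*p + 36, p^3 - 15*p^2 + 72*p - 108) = p^2 - 12*p + 36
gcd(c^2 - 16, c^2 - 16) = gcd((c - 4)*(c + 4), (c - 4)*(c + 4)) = c^2 - 16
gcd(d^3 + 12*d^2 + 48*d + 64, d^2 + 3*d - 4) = d + 4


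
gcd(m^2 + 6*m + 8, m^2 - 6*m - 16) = m + 2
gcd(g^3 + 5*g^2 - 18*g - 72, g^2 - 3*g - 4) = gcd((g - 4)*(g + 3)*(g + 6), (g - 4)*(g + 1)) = g - 4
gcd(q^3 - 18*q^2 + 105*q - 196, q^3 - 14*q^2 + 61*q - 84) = q^2 - 11*q + 28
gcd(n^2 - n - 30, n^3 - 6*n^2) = n - 6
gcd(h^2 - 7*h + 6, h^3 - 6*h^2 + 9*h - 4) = h - 1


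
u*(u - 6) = u^2 - 6*u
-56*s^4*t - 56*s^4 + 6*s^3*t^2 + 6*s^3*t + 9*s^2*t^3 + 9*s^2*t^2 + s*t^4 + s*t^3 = (-2*s + t)*(4*s + t)*(7*s + t)*(s*t + s)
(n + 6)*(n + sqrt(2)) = n^2 + sqrt(2)*n + 6*n + 6*sqrt(2)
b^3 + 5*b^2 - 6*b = b*(b - 1)*(b + 6)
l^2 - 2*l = l*(l - 2)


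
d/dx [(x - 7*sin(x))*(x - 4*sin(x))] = -11*x*cos(x) + 2*x - 11*sin(x) + 28*sin(2*x)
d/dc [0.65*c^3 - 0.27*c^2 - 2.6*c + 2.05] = 1.95*c^2 - 0.54*c - 2.6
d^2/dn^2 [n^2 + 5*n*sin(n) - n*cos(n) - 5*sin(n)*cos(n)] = -5*n*sin(n) + n*cos(n) + 2*sin(n) + 10*sin(2*n) + 10*cos(n) + 2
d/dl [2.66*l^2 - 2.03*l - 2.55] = 5.32*l - 2.03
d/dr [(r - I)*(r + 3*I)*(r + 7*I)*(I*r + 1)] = 4*I*r^3 - 24*r^2 - 4*I*r - 32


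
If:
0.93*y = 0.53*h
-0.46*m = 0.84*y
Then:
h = 1.75471698113208*y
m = -1.82608695652174*y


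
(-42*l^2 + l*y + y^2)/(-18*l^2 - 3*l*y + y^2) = (7*l + y)/(3*l + y)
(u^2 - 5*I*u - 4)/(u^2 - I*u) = (u - 4*I)/u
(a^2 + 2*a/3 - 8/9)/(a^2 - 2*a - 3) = (-9*a^2 - 6*a + 8)/(9*(-a^2 + 2*a + 3))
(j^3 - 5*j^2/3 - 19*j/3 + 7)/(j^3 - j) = (j^2 - 2*j/3 - 7)/(j*(j + 1))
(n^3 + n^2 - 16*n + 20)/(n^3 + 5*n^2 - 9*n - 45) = (n^2 - 4*n + 4)/(n^2 - 9)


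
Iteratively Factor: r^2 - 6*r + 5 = (r - 5)*(r - 1)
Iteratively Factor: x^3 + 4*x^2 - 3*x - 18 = (x + 3)*(x^2 + x - 6) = (x + 3)^2*(x - 2)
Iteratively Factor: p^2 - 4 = (p - 2)*(p + 2)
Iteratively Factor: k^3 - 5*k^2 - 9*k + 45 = (k + 3)*(k^2 - 8*k + 15) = (k - 5)*(k + 3)*(k - 3)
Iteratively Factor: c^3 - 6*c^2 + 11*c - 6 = (c - 3)*(c^2 - 3*c + 2) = (c - 3)*(c - 1)*(c - 2)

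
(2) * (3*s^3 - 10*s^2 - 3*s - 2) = 6*s^3 - 20*s^2 - 6*s - 4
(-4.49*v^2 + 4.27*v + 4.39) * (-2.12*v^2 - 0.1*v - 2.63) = 9.5188*v^4 - 8.6034*v^3 + 2.0749*v^2 - 11.6691*v - 11.5457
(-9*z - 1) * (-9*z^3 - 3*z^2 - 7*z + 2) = 81*z^4 + 36*z^3 + 66*z^2 - 11*z - 2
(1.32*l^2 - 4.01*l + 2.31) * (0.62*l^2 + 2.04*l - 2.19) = 0.8184*l^4 + 0.2066*l^3 - 9.639*l^2 + 13.4943*l - 5.0589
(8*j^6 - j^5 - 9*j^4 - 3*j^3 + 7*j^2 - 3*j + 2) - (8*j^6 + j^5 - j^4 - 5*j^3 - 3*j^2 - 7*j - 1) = -2*j^5 - 8*j^4 + 2*j^3 + 10*j^2 + 4*j + 3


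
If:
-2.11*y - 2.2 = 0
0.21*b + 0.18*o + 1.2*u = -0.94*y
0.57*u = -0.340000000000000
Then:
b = 8.07563933530509 - 0.857142857142857*o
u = -0.60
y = -1.04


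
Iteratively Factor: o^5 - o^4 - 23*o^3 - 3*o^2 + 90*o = (o - 5)*(o^4 + 4*o^3 - 3*o^2 - 18*o) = (o - 5)*(o + 3)*(o^3 + o^2 - 6*o) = o*(o - 5)*(o + 3)*(o^2 + o - 6) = o*(o - 5)*(o + 3)^2*(o - 2)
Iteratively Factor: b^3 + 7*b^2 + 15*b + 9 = (b + 3)*(b^2 + 4*b + 3) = (b + 3)^2*(b + 1)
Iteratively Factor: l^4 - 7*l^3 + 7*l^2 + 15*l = (l + 1)*(l^3 - 8*l^2 + 15*l) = l*(l + 1)*(l^2 - 8*l + 15) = l*(l - 3)*(l + 1)*(l - 5)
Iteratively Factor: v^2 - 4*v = (v)*(v - 4)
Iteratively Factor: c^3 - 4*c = (c + 2)*(c^2 - 2*c) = c*(c + 2)*(c - 2)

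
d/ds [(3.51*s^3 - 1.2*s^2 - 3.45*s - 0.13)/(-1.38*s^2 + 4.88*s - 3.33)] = (-4.8438*s^4 + 34.2576*s^3 - 45.6819*s^2 + 7.6332*s + 12.1229)/(1.9044*s^4 - 13.4688*s^3 + 33.0052*s^2 - 32.5008*s + 11.0889)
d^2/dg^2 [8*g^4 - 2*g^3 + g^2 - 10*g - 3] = 96*g^2 - 12*g + 2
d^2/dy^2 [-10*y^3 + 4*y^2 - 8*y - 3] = 8 - 60*y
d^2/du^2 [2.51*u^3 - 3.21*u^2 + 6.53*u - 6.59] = 15.06*u - 6.42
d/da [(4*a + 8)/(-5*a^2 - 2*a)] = 4*(5*a^2 + 20*a + 4)/(a^2*(25*a^2 + 20*a + 4))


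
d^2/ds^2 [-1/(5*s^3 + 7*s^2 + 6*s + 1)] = 2*((15*s + 7)*(5*s^3 + 7*s^2 + 6*s + 1) - (15*s^2 + 14*s + 6)^2)/(5*s^3 + 7*s^2 + 6*s + 1)^3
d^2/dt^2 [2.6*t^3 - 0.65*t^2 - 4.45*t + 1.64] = 15.6*t - 1.3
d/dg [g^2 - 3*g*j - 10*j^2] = 2*g - 3*j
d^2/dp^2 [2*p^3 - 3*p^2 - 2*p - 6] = 12*p - 6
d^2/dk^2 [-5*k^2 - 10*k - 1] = -10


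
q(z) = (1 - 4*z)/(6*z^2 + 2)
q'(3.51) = 0.04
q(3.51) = -0.17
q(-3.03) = 0.23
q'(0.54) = -0.53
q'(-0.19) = -0.99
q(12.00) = -0.05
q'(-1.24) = 0.35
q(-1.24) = 0.53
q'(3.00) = 0.05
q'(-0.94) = 0.46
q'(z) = -12*z*(1 - 4*z)/(6*z^2 + 2)^2 - 4/(6*z^2 + 2)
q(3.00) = -0.20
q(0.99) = -0.38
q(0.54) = -0.31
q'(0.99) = 0.06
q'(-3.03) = 0.08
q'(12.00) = 0.00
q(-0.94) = 0.65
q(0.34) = -0.13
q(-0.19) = 0.79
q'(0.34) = -1.28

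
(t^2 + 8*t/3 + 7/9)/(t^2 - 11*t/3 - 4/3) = (t + 7/3)/(t - 4)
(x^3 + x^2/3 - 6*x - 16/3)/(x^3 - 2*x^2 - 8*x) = (3*x^2 - 5*x - 8)/(3*x*(x - 4))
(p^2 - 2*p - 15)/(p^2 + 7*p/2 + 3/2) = 2*(p - 5)/(2*p + 1)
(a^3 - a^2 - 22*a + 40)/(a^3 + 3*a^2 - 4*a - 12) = (a^2 + a - 20)/(a^2 + 5*a + 6)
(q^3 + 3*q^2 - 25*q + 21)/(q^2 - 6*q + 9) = (q^2 + 6*q - 7)/(q - 3)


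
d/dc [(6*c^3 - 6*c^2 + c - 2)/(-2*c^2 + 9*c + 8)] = 2*(-6*c^4 + 54*c^3 + 46*c^2 - 52*c + 13)/(4*c^4 - 36*c^3 + 49*c^2 + 144*c + 64)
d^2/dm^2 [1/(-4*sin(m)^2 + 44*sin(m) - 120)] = (4*sin(m)^4 - 33*sin(m)^3 - 5*sin(m)^2 + 396*sin(m) - 182)/(4*(sin(m)^2 - 11*sin(m) + 30)^3)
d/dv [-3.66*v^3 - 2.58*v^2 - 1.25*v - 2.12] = -10.98*v^2 - 5.16*v - 1.25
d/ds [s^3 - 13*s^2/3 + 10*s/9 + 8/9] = 3*s^2 - 26*s/3 + 10/9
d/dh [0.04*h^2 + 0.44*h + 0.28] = 0.08*h + 0.44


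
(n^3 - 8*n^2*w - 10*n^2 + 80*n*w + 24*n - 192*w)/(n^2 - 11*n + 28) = (n^2 - 8*n*w - 6*n + 48*w)/(n - 7)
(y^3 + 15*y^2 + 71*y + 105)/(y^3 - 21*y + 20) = (y^2 + 10*y + 21)/(y^2 - 5*y + 4)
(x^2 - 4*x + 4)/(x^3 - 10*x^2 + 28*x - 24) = 1/(x - 6)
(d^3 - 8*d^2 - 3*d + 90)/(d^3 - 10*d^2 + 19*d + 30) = (d + 3)/(d + 1)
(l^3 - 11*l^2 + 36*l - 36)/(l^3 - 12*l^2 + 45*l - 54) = (l - 2)/(l - 3)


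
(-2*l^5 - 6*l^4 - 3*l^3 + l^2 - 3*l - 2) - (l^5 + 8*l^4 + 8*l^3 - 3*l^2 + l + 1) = -3*l^5 - 14*l^4 - 11*l^3 + 4*l^2 - 4*l - 3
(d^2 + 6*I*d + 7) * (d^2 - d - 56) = d^4 - d^3 + 6*I*d^3 - 49*d^2 - 6*I*d^2 - 7*d - 336*I*d - 392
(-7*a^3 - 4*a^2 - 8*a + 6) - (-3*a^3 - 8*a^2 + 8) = -4*a^3 + 4*a^2 - 8*a - 2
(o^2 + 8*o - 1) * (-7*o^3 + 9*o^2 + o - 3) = -7*o^5 - 47*o^4 + 80*o^3 - 4*o^2 - 25*o + 3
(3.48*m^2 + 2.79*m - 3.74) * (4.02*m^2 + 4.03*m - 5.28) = 13.9896*m^4 + 25.2402*m^3 - 22.1655*m^2 - 29.8034*m + 19.7472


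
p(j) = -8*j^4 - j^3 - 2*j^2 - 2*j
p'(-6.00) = 6826.00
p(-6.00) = -10212.00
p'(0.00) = -2.00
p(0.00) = 0.00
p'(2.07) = -306.97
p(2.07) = -168.46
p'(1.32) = -86.11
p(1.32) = -32.71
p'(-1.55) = 116.16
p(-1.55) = -44.16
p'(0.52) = -9.39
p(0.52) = -2.31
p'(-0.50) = 3.25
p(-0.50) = 0.12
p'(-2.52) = 501.13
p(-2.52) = -314.28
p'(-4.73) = 3336.16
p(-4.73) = -3933.84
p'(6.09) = -7365.35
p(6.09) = -11316.44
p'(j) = -32*j^3 - 3*j^2 - 4*j - 2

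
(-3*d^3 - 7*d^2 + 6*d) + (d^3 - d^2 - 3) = -2*d^3 - 8*d^2 + 6*d - 3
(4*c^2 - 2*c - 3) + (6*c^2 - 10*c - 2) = 10*c^2 - 12*c - 5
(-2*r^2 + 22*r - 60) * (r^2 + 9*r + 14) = -2*r^4 + 4*r^3 + 110*r^2 - 232*r - 840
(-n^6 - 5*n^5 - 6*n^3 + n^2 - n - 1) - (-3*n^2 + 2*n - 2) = -n^6 - 5*n^5 - 6*n^3 + 4*n^2 - 3*n + 1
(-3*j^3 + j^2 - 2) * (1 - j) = 3*j^4 - 4*j^3 + j^2 + 2*j - 2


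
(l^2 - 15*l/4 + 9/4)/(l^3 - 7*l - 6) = (l - 3/4)/(l^2 + 3*l + 2)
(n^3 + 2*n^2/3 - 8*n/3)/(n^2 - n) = (3*n^2 + 2*n - 8)/(3*(n - 1))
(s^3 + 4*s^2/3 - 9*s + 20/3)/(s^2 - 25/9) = 3*(s^2 + 3*s - 4)/(3*s + 5)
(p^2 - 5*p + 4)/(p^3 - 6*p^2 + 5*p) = (p - 4)/(p*(p - 5))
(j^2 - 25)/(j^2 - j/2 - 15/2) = 2*(25 - j^2)/(-2*j^2 + j + 15)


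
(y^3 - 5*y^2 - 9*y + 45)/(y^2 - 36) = (y^3 - 5*y^2 - 9*y + 45)/(y^2 - 36)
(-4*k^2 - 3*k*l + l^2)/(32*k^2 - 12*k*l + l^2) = (-k - l)/(8*k - l)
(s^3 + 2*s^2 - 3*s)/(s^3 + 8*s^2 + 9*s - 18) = s/(s + 6)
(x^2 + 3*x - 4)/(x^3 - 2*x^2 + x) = (x + 4)/(x*(x - 1))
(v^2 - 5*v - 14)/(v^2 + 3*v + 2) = (v - 7)/(v + 1)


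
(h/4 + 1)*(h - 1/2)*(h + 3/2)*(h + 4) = h^4/4 + 9*h^3/4 + 93*h^2/16 + 5*h/2 - 3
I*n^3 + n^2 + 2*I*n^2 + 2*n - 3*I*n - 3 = (n + 3)*(n - I)*(I*n - I)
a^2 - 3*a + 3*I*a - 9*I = (a - 3)*(a + 3*I)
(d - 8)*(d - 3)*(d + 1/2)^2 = d^4 - 10*d^3 + 53*d^2/4 + 85*d/4 + 6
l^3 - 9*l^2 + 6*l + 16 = (l - 8)*(l - 2)*(l + 1)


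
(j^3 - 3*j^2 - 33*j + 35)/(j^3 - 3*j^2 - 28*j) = (j^2 + 4*j - 5)/(j*(j + 4))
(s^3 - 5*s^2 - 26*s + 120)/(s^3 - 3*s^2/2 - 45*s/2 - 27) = 2*(s^2 + s - 20)/(2*s^2 + 9*s + 9)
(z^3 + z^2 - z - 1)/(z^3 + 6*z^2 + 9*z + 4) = (z - 1)/(z + 4)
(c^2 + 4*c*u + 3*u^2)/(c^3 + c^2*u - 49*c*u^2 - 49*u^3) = (-c - 3*u)/(-c^2 + 49*u^2)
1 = 1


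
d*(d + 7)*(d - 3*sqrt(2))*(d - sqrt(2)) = d^4 - 4*sqrt(2)*d^3 + 7*d^3 - 28*sqrt(2)*d^2 + 6*d^2 + 42*d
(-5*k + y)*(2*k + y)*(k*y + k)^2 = -10*k^4*y^2 - 20*k^4*y - 10*k^4 - 3*k^3*y^3 - 6*k^3*y^2 - 3*k^3*y + k^2*y^4 + 2*k^2*y^3 + k^2*y^2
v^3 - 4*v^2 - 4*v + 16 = (v - 4)*(v - 2)*(v + 2)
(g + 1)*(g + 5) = g^2 + 6*g + 5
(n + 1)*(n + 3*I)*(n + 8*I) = n^3 + n^2 + 11*I*n^2 - 24*n + 11*I*n - 24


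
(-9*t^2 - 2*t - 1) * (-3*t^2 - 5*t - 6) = 27*t^4 + 51*t^3 + 67*t^2 + 17*t + 6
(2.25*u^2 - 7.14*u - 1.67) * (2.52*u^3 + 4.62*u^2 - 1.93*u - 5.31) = 5.67*u^5 - 7.5978*u^4 - 41.5377*u^3 - 5.8827*u^2 + 41.1365*u + 8.8677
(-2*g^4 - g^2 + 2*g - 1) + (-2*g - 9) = -2*g^4 - g^2 - 10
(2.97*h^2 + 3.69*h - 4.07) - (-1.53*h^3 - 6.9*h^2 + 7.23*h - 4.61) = 1.53*h^3 + 9.87*h^2 - 3.54*h + 0.54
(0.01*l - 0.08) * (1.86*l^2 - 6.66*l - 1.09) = 0.0186*l^3 - 0.2154*l^2 + 0.5219*l + 0.0872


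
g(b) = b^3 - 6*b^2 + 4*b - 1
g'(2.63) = -6.81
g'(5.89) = 37.40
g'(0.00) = 4.00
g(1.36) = -4.14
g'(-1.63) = 31.53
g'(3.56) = -0.70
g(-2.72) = -76.39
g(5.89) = 18.74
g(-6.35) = -524.38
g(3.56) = -17.68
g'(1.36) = -6.77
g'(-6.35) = 201.17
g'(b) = 3*b^2 - 12*b + 4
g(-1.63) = -27.79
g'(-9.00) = 355.00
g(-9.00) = -1252.00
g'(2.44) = -7.42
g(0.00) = -1.00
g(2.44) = -12.43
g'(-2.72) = 58.84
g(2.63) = -13.79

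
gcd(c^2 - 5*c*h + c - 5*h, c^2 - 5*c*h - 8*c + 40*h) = c - 5*h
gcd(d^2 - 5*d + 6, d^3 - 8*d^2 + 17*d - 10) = d - 2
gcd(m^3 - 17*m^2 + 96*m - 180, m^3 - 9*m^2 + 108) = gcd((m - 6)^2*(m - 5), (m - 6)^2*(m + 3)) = m^2 - 12*m + 36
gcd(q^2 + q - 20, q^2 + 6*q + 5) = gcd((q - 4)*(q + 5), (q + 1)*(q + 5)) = q + 5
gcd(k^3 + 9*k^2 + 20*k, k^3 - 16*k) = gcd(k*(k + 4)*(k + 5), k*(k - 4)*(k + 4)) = k^2 + 4*k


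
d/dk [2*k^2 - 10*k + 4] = 4*k - 10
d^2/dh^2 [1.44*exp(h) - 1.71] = 1.44*exp(h)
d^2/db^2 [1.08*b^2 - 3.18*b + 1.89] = 2.16000000000000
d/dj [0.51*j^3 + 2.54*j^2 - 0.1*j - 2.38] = 1.53*j^2 + 5.08*j - 0.1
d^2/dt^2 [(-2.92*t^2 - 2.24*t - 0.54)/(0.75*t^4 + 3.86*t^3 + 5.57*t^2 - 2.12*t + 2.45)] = (-9.855*t^8 - 65.8404*t^7 - 172.448864*t^6 - 359.008824*t^5 - 462.08466*t^4 + 41.9814880000001*t^3 + 431.190732*t^2 + 252.308856*t - 48.439452)/(0.421875*t^12 + 6.51375*t^11 + 42.923475*t^10 + 150.685856*t^9 + 286.088316*t^8 + 253.925586*t^7 + 80.3598590000001*t^6 + 147.406728*t^5 + 196.347024*t^4 - 113.602658*t^3 + 133.335615*t^2 - 38.1759*t + 14.706125)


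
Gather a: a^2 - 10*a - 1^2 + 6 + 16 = a^2 - 10*a + 21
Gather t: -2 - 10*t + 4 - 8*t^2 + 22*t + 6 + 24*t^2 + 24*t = 16*t^2 + 36*t + 8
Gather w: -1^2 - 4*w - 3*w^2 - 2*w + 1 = -3*w^2 - 6*w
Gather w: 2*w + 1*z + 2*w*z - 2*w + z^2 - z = 2*w*z + z^2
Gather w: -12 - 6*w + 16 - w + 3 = 7 - 7*w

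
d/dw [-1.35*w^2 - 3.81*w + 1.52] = -2.7*w - 3.81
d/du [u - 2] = 1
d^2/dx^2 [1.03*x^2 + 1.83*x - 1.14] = 2.06000000000000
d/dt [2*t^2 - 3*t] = 4*t - 3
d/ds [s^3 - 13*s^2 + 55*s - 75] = 3*s^2 - 26*s + 55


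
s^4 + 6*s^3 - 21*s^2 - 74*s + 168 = (s - 3)*(s - 2)*(s + 4)*(s + 7)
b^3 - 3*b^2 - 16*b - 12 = (b - 6)*(b + 1)*(b + 2)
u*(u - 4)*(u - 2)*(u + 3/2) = u^4 - 9*u^3/2 - u^2 + 12*u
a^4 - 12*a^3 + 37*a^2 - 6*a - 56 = (a - 7)*(a - 4)*(a - 2)*(a + 1)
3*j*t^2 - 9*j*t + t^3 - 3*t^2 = t*(3*j + t)*(t - 3)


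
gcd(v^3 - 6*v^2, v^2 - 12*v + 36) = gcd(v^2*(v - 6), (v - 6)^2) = v - 6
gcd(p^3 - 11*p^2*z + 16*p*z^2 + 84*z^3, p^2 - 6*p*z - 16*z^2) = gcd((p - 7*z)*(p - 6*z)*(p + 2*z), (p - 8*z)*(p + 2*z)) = p + 2*z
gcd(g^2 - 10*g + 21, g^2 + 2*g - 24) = 1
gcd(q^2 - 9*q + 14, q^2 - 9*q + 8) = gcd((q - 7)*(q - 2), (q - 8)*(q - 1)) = 1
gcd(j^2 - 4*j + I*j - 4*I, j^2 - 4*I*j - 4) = 1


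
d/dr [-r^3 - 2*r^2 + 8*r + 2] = -3*r^2 - 4*r + 8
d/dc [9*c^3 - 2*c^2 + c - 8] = 27*c^2 - 4*c + 1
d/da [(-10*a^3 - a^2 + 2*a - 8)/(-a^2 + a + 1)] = (10*a^4 - 20*a^3 - 29*a^2 - 18*a + 10)/(a^4 - 2*a^3 - a^2 + 2*a + 1)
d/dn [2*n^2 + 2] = 4*n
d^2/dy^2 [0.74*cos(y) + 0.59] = -0.74*cos(y)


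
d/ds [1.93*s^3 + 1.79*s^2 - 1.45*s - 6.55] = 5.79*s^2 + 3.58*s - 1.45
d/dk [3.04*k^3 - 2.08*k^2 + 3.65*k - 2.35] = 9.12*k^2 - 4.16*k + 3.65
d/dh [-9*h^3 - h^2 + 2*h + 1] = -27*h^2 - 2*h + 2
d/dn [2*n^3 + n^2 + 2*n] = 6*n^2 + 2*n + 2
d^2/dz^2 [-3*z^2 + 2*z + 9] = -6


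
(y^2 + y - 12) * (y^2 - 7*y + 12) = y^4 - 6*y^3 - 7*y^2 + 96*y - 144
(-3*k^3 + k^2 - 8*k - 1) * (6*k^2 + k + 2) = -18*k^5 + 3*k^4 - 53*k^3 - 12*k^2 - 17*k - 2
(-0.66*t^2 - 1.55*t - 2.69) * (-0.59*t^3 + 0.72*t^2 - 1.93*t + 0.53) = 0.3894*t^5 + 0.4393*t^4 + 1.7449*t^3 + 0.7049*t^2 + 4.3702*t - 1.4257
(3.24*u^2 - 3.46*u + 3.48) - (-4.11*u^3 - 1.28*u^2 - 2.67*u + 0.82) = 4.11*u^3 + 4.52*u^2 - 0.79*u + 2.66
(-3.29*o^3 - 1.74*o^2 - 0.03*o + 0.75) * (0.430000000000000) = -1.4147*o^3 - 0.7482*o^2 - 0.0129*o + 0.3225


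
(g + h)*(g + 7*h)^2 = g^3 + 15*g^2*h + 63*g*h^2 + 49*h^3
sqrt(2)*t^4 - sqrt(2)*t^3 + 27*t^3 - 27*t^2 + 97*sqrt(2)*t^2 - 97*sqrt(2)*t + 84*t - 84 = (t - 1)*(t + 6*sqrt(2))*(t + 7*sqrt(2))*(sqrt(2)*t + 1)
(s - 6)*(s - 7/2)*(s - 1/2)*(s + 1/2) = s^4 - 19*s^3/2 + 83*s^2/4 + 19*s/8 - 21/4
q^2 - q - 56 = (q - 8)*(q + 7)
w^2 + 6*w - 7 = (w - 1)*(w + 7)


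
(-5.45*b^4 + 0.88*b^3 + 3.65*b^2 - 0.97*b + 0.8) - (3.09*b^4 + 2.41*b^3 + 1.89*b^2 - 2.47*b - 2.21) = -8.54*b^4 - 1.53*b^3 + 1.76*b^2 + 1.5*b + 3.01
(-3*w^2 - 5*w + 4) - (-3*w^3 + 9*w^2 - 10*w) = 3*w^3 - 12*w^2 + 5*w + 4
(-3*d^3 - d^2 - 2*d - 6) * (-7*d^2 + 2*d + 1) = 21*d^5 + d^4 + 9*d^3 + 37*d^2 - 14*d - 6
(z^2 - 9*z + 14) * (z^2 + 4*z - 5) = z^4 - 5*z^3 - 27*z^2 + 101*z - 70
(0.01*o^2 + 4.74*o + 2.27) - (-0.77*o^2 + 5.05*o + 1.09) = 0.78*o^2 - 0.31*o + 1.18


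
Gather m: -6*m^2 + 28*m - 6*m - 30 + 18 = -6*m^2 + 22*m - 12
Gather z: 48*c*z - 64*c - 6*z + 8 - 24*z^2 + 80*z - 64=-64*c - 24*z^2 + z*(48*c + 74) - 56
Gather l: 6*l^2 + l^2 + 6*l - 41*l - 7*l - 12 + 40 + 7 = 7*l^2 - 42*l + 35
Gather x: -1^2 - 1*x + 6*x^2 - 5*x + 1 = 6*x^2 - 6*x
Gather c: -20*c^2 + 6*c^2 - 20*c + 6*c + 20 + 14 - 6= -14*c^2 - 14*c + 28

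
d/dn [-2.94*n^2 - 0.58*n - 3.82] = -5.88*n - 0.58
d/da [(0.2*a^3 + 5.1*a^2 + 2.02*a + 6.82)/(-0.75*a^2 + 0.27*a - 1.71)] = (-0.15*a^4 + 0.108*a^3 + 1.866*a^2 - 7.212*a - 5.2956)/(0.5625*a^4 - 0.405*a^3 + 2.6379*a^2 - 0.9234*a + 2.9241)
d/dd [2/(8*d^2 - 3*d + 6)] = 2*(3 - 16*d)/(8*d^2 - 3*d + 6)^2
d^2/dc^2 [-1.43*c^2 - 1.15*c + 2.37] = -2.86000000000000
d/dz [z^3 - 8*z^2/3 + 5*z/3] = 3*z^2 - 16*z/3 + 5/3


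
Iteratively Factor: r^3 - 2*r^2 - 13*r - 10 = (r + 1)*(r^2 - 3*r - 10) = (r + 1)*(r + 2)*(r - 5)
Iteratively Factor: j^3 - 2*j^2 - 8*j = (j - 4)*(j^2 + 2*j) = j*(j - 4)*(j + 2)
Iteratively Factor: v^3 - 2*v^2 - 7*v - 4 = (v + 1)*(v^2 - 3*v - 4) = (v - 4)*(v + 1)*(v + 1)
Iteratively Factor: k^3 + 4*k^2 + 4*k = (k)*(k^2 + 4*k + 4) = k*(k + 2)*(k + 2)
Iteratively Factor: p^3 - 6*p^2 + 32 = (p + 2)*(p^2 - 8*p + 16) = (p - 4)*(p + 2)*(p - 4)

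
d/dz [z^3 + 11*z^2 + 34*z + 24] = 3*z^2 + 22*z + 34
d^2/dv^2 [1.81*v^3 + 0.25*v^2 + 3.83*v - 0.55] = 10.86*v + 0.5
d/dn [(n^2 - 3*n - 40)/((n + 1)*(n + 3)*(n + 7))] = (-n^4 + 6*n^3 + 184*n^2 + 922*n + 1177)/(n^6 + 22*n^5 + 183*n^4 + 724*n^3 + 1423*n^2 + 1302*n + 441)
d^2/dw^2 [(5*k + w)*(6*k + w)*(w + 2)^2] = 60*k^2 + 66*k*w + 88*k + 12*w^2 + 24*w + 8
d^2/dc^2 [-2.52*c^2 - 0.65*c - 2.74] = -5.04000000000000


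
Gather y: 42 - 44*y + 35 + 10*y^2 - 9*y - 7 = 10*y^2 - 53*y + 70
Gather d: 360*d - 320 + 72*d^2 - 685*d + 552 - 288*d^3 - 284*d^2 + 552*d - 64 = -288*d^3 - 212*d^2 + 227*d + 168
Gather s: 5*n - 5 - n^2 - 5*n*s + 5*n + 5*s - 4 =-n^2 + 10*n + s*(5 - 5*n) - 9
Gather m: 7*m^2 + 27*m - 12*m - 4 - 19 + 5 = 7*m^2 + 15*m - 18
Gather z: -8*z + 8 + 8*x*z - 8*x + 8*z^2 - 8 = -8*x + 8*z^2 + z*(8*x - 8)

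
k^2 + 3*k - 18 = (k - 3)*(k + 6)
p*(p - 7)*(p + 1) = p^3 - 6*p^2 - 7*p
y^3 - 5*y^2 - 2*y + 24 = (y - 4)*(y - 3)*(y + 2)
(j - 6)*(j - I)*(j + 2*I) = j^3 - 6*j^2 + I*j^2 + 2*j - 6*I*j - 12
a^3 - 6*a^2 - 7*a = a*(a - 7)*(a + 1)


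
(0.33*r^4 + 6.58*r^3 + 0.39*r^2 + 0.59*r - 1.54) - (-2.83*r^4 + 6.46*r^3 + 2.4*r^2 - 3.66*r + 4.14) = 3.16*r^4 + 0.12*r^3 - 2.01*r^2 + 4.25*r - 5.68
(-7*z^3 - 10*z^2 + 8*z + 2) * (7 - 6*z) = 42*z^4 + 11*z^3 - 118*z^2 + 44*z + 14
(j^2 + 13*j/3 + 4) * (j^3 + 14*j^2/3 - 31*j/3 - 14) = j^5 + 9*j^4 + 125*j^3/9 - 361*j^2/9 - 102*j - 56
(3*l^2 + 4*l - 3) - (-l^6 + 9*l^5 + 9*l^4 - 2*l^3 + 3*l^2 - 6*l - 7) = l^6 - 9*l^5 - 9*l^4 + 2*l^3 + 10*l + 4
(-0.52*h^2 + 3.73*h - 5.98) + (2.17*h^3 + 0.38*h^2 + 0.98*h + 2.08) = 2.17*h^3 - 0.14*h^2 + 4.71*h - 3.9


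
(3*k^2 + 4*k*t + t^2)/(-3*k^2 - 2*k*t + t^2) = (3*k + t)/(-3*k + t)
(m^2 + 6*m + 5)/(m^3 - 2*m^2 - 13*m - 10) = (m + 5)/(m^2 - 3*m - 10)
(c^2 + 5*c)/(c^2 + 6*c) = (c + 5)/(c + 6)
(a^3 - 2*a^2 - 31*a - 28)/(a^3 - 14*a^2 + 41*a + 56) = (a + 4)/(a - 8)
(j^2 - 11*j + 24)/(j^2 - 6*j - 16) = (j - 3)/(j + 2)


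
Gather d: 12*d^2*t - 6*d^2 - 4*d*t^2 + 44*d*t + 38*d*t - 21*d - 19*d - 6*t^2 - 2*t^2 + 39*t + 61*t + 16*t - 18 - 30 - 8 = d^2*(12*t - 6) + d*(-4*t^2 + 82*t - 40) - 8*t^2 + 116*t - 56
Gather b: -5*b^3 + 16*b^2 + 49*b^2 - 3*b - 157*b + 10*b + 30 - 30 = -5*b^3 + 65*b^2 - 150*b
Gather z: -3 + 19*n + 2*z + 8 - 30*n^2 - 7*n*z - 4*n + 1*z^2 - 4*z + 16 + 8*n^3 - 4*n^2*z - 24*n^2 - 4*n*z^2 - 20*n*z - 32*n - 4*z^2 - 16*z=8*n^3 - 54*n^2 - 17*n + z^2*(-4*n - 3) + z*(-4*n^2 - 27*n - 18) + 21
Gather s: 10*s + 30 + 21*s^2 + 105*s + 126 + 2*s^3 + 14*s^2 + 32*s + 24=2*s^3 + 35*s^2 + 147*s + 180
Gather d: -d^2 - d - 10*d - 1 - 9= -d^2 - 11*d - 10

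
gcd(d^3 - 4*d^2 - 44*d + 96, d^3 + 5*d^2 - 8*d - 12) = d^2 + 4*d - 12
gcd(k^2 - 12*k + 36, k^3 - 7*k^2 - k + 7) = 1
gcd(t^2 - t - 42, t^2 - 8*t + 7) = t - 7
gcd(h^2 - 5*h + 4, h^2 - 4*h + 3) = h - 1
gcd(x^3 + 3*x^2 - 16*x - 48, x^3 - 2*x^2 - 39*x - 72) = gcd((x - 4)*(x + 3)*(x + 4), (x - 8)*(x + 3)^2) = x + 3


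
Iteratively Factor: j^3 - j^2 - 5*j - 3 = (j + 1)*(j^2 - 2*j - 3) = (j + 1)^2*(j - 3)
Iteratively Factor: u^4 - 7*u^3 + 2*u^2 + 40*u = (u - 4)*(u^3 - 3*u^2 - 10*u) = (u - 5)*(u - 4)*(u^2 + 2*u) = u*(u - 5)*(u - 4)*(u + 2)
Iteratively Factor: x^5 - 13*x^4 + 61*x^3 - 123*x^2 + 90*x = (x - 2)*(x^4 - 11*x^3 + 39*x^2 - 45*x) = x*(x - 2)*(x^3 - 11*x^2 + 39*x - 45) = x*(x - 5)*(x - 2)*(x^2 - 6*x + 9) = x*(x - 5)*(x - 3)*(x - 2)*(x - 3)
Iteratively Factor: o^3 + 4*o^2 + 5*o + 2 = (o + 1)*(o^2 + 3*o + 2) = (o + 1)^2*(o + 2)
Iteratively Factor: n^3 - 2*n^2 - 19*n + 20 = (n - 5)*(n^2 + 3*n - 4) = (n - 5)*(n + 4)*(n - 1)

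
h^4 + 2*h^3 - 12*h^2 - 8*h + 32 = (h - 2)^2*(h + 2)*(h + 4)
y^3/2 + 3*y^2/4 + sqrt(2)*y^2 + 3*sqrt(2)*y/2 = y*(y/2 + sqrt(2))*(y + 3/2)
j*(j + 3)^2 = j^3 + 6*j^2 + 9*j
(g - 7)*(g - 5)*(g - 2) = g^3 - 14*g^2 + 59*g - 70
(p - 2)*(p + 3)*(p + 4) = p^3 + 5*p^2 - 2*p - 24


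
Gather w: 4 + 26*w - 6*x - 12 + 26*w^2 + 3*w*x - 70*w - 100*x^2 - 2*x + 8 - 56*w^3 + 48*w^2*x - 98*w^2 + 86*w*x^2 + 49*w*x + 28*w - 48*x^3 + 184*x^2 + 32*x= -56*w^3 + w^2*(48*x - 72) + w*(86*x^2 + 52*x - 16) - 48*x^3 + 84*x^2 + 24*x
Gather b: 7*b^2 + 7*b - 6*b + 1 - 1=7*b^2 + b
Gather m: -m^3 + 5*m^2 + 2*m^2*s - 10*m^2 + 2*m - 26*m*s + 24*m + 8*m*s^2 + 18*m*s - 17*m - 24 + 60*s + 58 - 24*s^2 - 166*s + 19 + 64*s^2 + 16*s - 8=-m^3 + m^2*(2*s - 5) + m*(8*s^2 - 8*s + 9) + 40*s^2 - 90*s + 45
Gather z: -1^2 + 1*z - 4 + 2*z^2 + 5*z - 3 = 2*z^2 + 6*z - 8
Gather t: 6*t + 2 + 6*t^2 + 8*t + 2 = 6*t^2 + 14*t + 4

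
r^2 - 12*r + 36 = (r - 6)^2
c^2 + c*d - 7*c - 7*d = (c - 7)*(c + d)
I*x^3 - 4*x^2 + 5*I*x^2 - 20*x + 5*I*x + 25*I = (x + 5)*(x + 5*I)*(I*x + 1)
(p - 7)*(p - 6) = p^2 - 13*p + 42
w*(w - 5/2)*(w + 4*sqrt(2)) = w^3 - 5*w^2/2 + 4*sqrt(2)*w^2 - 10*sqrt(2)*w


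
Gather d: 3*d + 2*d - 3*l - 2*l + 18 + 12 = 5*d - 5*l + 30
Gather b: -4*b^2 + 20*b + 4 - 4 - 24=-4*b^2 + 20*b - 24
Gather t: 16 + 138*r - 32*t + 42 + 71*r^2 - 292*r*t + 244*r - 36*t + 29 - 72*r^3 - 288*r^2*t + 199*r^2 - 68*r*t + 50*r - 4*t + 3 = -72*r^3 + 270*r^2 + 432*r + t*(-288*r^2 - 360*r - 72) + 90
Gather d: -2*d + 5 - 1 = 4 - 2*d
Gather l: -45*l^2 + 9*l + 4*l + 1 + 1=-45*l^2 + 13*l + 2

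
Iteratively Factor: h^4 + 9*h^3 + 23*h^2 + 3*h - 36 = (h + 4)*(h^3 + 5*h^2 + 3*h - 9) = (h + 3)*(h + 4)*(h^2 + 2*h - 3) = (h - 1)*(h + 3)*(h + 4)*(h + 3)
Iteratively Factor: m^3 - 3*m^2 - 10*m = (m - 5)*(m^2 + 2*m) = (m - 5)*(m + 2)*(m)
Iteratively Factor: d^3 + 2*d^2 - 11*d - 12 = (d - 3)*(d^2 + 5*d + 4) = (d - 3)*(d + 4)*(d + 1)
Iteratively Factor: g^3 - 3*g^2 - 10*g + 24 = (g + 3)*(g^2 - 6*g + 8) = (g - 4)*(g + 3)*(g - 2)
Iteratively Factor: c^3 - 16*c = (c + 4)*(c^2 - 4*c) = (c - 4)*(c + 4)*(c)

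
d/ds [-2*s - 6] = -2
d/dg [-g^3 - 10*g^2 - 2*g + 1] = -3*g^2 - 20*g - 2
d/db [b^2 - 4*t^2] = 2*b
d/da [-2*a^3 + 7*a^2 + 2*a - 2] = -6*a^2 + 14*a + 2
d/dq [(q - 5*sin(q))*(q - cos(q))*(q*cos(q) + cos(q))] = (q + 1)*(q - 5*sin(q))*(sin(q) + 1)*cos(q) - (q + 1)*(q - cos(q))*(5*cos(q) - 1)*cos(q) - (q - 5*sin(q))*(q - cos(q))*(q*sin(q) - sqrt(2)*cos(q + pi/4))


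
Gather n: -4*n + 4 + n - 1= 3 - 3*n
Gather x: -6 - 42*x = -42*x - 6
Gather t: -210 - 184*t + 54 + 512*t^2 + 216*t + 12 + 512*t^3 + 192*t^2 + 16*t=512*t^3 + 704*t^2 + 48*t - 144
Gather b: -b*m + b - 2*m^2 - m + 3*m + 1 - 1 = b*(1 - m) - 2*m^2 + 2*m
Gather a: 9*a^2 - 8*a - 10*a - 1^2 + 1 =9*a^2 - 18*a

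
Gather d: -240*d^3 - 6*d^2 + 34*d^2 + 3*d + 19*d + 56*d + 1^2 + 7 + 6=-240*d^3 + 28*d^2 + 78*d + 14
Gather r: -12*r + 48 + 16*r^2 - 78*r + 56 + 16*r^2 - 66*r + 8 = 32*r^2 - 156*r + 112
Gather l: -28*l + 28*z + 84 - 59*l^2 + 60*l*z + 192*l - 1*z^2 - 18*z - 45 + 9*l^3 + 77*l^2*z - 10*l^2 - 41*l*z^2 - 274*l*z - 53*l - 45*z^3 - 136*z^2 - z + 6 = 9*l^3 + l^2*(77*z - 69) + l*(-41*z^2 - 214*z + 111) - 45*z^3 - 137*z^2 + 9*z + 45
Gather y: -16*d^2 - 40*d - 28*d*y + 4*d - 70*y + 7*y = -16*d^2 - 36*d + y*(-28*d - 63)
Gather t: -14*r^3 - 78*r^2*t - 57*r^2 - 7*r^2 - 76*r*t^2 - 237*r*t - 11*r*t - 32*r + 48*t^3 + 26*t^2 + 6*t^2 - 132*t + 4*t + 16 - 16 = -14*r^3 - 64*r^2 - 32*r + 48*t^3 + t^2*(32 - 76*r) + t*(-78*r^2 - 248*r - 128)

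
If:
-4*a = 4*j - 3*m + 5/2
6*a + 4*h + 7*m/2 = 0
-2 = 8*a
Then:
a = -1/4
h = 3/8 - 7*m/8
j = 3*m/4 - 3/8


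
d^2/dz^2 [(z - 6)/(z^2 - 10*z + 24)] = 2/(z^3 - 12*z^2 + 48*z - 64)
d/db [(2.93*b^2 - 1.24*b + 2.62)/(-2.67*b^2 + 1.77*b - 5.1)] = (1.8753*b^2 - 15.8952*b + 1.6866)/(7.1289*b^4 - 9.4518*b^3 + 30.3669*b^2 - 18.054*b + 26.01)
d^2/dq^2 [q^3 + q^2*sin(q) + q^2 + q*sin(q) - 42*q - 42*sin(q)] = -q^2*sin(q) - q*sin(q) + 4*q*cos(q) + 6*q + 44*sin(q) + 2*cos(q) + 2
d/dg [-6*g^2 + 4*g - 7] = 4 - 12*g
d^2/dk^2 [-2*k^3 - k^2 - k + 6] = -12*k - 2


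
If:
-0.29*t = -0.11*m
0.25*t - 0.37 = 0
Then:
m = 3.90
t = 1.48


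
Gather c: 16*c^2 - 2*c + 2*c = 16*c^2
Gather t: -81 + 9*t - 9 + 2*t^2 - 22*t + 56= 2*t^2 - 13*t - 34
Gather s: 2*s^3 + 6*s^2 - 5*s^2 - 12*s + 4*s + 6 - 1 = 2*s^3 + s^2 - 8*s + 5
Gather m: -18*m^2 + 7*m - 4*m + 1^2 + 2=-18*m^2 + 3*m + 3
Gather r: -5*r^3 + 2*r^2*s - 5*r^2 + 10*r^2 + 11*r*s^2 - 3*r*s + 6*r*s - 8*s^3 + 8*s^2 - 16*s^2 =-5*r^3 + r^2*(2*s + 5) + r*(11*s^2 + 3*s) - 8*s^3 - 8*s^2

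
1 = 1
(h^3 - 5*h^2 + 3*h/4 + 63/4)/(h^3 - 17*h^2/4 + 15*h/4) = (4*h^2 - 8*h - 21)/(h*(4*h - 5))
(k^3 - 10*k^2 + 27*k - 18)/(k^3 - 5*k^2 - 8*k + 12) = (k - 3)/(k + 2)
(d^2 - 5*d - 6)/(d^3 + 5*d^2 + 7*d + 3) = (d - 6)/(d^2 + 4*d + 3)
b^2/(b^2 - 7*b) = b/(b - 7)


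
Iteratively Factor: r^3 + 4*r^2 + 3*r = (r)*(r^2 + 4*r + 3) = r*(r + 3)*(r + 1)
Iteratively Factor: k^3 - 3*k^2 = (k)*(k^2 - 3*k) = k^2*(k - 3)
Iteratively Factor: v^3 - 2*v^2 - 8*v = (v)*(v^2 - 2*v - 8) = v*(v - 4)*(v + 2)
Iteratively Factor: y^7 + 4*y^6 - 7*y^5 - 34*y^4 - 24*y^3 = (y + 2)*(y^6 + 2*y^5 - 11*y^4 - 12*y^3) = y*(y + 2)*(y^5 + 2*y^4 - 11*y^3 - 12*y^2) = y*(y + 1)*(y + 2)*(y^4 + y^3 - 12*y^2) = y^2*(y + 1)*(y + 2)*(y^3 + y^2 - 12*y) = y^2*(y + 1)*(y + 2)*(y + 4)*(y^2 - 3*y) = y^2*(y - 3)*(y + 1)*(y + 2)*(y + 4)*(y)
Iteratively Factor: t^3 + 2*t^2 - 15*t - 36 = (t + 3)*(t^2 - t - 12) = (t - 4)*(t + 3)*(t + 3)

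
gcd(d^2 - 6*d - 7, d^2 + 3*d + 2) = d + 1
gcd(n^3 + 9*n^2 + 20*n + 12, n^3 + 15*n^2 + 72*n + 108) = n + 6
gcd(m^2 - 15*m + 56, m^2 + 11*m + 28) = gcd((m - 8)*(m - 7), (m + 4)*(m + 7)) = 1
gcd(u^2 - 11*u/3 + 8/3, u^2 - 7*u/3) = 1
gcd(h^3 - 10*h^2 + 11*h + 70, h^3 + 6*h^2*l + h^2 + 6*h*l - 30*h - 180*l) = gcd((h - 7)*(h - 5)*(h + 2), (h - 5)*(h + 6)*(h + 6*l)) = h - 5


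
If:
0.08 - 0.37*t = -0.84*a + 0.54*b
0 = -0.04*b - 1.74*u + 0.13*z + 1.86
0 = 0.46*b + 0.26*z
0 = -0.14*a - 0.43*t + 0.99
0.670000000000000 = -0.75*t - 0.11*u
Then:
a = 9.25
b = 15.02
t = -0.71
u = -1.26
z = -26.57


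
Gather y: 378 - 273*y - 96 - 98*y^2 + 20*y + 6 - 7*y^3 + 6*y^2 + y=-7*y^3 - 92*y^2 - 252*y + 288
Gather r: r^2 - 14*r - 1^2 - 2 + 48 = r^2 - 14*r + 45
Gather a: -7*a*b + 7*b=-7*a*b + 7*b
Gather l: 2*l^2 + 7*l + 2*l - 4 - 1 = 2*l^2 + 9*l - 5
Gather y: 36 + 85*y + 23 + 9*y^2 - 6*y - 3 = 9*y^2 + 79*y + 56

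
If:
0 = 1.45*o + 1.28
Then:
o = -0.88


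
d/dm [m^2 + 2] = 2*m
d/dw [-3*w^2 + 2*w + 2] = 2 - 6*w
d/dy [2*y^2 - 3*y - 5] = 4*y - 3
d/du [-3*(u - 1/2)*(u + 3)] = -6*u - 15/2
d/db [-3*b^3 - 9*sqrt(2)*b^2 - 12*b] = -9*b^2 - 18*sqrt(2)*b - 12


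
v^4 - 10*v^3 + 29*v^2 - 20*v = v*(v - 5)*(v - 4)*(v - 1)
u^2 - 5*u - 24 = (u - 8)*(u + 3)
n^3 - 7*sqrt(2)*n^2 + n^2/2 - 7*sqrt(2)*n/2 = n*(n + 1/2)*(n - 7*sqrt(2))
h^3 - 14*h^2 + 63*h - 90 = (h - 6)*(h - 5)*(h - 3)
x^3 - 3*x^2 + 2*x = x*(x - 2)*(x - 1)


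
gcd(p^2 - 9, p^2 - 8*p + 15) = p - 3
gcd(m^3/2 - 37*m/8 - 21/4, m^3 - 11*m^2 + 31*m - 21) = 1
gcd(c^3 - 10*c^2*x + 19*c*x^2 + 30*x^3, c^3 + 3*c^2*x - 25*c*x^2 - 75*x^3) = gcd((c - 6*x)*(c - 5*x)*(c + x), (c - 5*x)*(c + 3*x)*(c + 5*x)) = -c + 5*x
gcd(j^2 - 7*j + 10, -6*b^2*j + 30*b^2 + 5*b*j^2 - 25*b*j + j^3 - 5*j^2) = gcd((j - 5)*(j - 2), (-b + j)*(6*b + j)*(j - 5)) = j - 5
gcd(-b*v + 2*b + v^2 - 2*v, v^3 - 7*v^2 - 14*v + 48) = v - 2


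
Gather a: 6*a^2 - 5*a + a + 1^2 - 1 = 6*a^2 - 4*a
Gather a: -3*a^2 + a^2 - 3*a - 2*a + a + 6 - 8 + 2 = -2*a^2 - 4*a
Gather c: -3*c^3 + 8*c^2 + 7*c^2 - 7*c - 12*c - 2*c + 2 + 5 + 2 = -3*c^3 + 15*c^2 - 21*c + 9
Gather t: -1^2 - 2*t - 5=-2*t - 6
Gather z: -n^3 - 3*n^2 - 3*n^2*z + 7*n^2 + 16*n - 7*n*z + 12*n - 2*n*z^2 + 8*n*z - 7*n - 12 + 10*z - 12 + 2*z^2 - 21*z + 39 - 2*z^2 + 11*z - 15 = -n^3 + 4*n^2 - 2*n*z^2 + 21*n + z*(-3*n^2 + n)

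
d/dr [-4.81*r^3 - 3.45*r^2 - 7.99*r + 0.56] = -14.43*r^2 - 6.9*r - 7.99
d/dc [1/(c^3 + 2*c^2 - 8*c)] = (-3*c^2 - 4*c + 8)/(c^2*(c^2 + 2*c - 8)^2)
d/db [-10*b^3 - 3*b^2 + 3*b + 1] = -30*b^2 - 6*b + 3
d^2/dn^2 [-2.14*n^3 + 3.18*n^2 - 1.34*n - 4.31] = 6.36 - 12.84*n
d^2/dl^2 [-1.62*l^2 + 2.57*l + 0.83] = -3.24000000000000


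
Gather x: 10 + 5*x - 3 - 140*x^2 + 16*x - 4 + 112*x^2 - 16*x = -28*x^2 + 5*x + 3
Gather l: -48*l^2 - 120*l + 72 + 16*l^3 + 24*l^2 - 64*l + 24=16*l^3 - 24*l^2 - 184*l + 96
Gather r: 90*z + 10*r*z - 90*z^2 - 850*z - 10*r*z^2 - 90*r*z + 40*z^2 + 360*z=r*(-10*z^2 - 80*z) - 50*z^2 - 400*z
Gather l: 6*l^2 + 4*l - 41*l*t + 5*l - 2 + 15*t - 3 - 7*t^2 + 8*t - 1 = 6*l^2 + l*(9 - 41*t) - 7*t^2 + 23*t - 6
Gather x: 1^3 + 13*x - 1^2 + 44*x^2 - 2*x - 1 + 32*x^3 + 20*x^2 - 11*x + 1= 32*x^3 + 64*x^2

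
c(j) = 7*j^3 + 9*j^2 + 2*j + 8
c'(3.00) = 245.00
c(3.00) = 284.00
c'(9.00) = 1865.00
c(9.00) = 5858.00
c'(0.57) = 19.08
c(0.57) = 13.36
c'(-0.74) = 0.18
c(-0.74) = 8.61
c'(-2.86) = 122.29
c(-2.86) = -87.86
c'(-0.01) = 1.82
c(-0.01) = 7.98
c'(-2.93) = 129.54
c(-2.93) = -96.67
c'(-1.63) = 28.45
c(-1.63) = -1.66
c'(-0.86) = 2.05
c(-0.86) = 8.48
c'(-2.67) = 103.65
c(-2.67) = -66.42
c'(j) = 21*j^2 + 18*j + 2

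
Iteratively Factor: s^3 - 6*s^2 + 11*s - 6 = (s - 2)*(s^2 - 4*s + 3) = (s - 2)*(s - 1)*(s - 3)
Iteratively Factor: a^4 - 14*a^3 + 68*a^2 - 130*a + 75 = (a - 5)*(a^3 - 9*a^2 + 23*a - 15) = (a - 5)*(a - 1)*(a^2 - 8*a + 15) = (a - 5)^2*(a - 1)*(a - 3)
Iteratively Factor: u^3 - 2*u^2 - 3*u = (u)*(u^2 - 2*u - 3) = u*(u + 1)*(u - 3)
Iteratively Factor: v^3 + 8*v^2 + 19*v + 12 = (v + 1)*(v^2 + 7*v + 12) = (v + 1)*(v + 3)*(v + 4)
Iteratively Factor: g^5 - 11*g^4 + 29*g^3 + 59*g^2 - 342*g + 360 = (g - 5)*(g^4 - 6*g^3 - g^2 + 54*g - 72) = (g - 5)*(g - 3)*(g^3 - 3*g^2 - 10*g + 24) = (g - 5)*(g - 3)*(g + 3)*(g^2 - 6*g + 8) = (g - 5)*(g - 3)*(g - 2)*(g + 3)*(g - 4)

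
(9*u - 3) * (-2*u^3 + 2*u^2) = -18*u^4 + 24*u^3 - 6*u^2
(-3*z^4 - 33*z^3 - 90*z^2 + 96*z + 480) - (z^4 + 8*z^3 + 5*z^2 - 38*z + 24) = -4*z^4 - 41*z^3 - 95*z^2 + 134*z + 456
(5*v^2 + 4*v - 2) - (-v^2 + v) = 6*v^2 + 3*v - 2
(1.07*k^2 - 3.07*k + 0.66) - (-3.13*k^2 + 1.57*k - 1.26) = 4.2*k^2 - 4.64*k + 1.92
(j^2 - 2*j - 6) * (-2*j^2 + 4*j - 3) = -2*j^4 + 8*j^3 + j^2 - 18*j + 18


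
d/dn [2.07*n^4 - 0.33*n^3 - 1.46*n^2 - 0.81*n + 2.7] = 8.28*n^3 - 0.99*n^2 - 2.92*n - 0.81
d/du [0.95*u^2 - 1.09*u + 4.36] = 1.9*u - 1.09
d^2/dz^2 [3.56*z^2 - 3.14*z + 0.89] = 7.12000000000000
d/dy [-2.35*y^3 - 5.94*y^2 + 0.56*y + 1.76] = -7.05*y^2 - 11.88*y + 0.56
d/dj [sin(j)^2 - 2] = sin(2*j)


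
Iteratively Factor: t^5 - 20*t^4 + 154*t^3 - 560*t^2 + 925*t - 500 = (t - 5)*(t^4 - 15*t^3 + 79*t^2 - 165*t + 100) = (t - 5)^2*(t^3 - 10*t^2 + 29*t - 20) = (t - 5)^3*(t^2 - 5*t + 4) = (t - 5)^3*(t - 4)*(t - 1)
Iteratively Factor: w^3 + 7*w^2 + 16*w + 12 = (w + 3)*(w^2 + 4*w + 4) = (w + 2)*(w + 3)*(w + 2)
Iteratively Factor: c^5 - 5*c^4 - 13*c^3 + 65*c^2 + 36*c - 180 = (c + 2)*(c^4 - 7*c^3 + c^2 + 63*c - 90) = (c - 3)*(c + 2)*(c^3 - 4*c^2 - 11*c + 30) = (c - 3)*(c - 2)*(c + 2)*(c^2 - 2*c - 15) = (c - 5)*(c - 3)*(c - 2)*(c + 2)*(c + 3)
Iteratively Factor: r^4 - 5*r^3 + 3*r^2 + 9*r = (r + 1)*(r^3 - 6*r^2 + 9*r) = (r - 3)*(r + 1)*(r^2 - 3*r) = (r - 3)^2*(r + 1)*(r)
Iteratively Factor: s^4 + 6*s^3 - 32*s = (s + 4)*(s^3 + 2*s^2 - 8*s) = (s - 2)*(s + 4)*(s^2 + 4*s) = (s - 2)*(s + 4)^2*(s)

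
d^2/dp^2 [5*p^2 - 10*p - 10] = 10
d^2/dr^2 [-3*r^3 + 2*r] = -18*r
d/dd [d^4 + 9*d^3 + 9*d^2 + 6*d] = 4*d^3 + 27*d^2 + 18*d + 6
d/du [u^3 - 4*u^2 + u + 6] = 3*u^2 - 8*u + 1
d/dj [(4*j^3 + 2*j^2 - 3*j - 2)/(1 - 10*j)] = (-80*j^3 - 8*j^2 + 4*j - 23)/(100*j^2 - 20*j + 1)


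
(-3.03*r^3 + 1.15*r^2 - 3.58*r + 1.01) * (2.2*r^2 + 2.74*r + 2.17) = -6.666*r^5 - 5.7722*r^4 - 11.3001*r^3 - 5.0917*r^2 - 5.0012*r + 2.1917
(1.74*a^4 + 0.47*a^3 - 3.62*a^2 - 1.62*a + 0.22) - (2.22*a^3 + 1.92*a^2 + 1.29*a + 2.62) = 1.74*a^4 - 1.75*a^3 - 5.54*a^2 - 2.91*a - 2.4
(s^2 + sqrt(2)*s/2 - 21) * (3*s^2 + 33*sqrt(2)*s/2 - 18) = 3*s^4 + 18*sqrt(2)*s^3 - 129*s^2/2 - 711*sqrt(2)*s/2 + 378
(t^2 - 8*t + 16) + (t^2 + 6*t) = 2*t^2 - 2*t + 16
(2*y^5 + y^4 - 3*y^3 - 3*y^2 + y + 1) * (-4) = -8*y^5 - 4*y^4 + 12*y^3 + 12*y^2 - 4*y - 4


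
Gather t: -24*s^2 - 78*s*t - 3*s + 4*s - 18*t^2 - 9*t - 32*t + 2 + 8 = -24*s^2 + s - 18*t^2 + t*(-78*s - 41) + 10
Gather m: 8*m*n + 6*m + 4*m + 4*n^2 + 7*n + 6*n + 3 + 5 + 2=m*(8*n + 10) + 4*n^2 + 13*n + 10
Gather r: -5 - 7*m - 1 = -7*m - 6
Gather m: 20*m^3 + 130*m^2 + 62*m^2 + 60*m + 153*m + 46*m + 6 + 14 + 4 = 20*m^3 + 192*m^2 + 259*m + 24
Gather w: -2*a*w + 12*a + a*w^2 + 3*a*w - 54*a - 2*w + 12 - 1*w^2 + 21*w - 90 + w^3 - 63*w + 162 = -42*a + w^3 + w^2*(a - 1) + w*(a - 44) + 84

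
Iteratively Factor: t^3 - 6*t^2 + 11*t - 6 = (t - 2)*(t^2 - 4*t + 3) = (t - 2)*(t - 1)*(t - 3)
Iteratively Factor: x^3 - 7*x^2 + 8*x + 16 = (x + 1)*(x^2 - 8*x + 16) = (x - 4)*(x + 1)*(x - 4)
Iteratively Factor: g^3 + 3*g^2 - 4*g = (g - 1)*(g^2 + 4*g) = (g - 1)*(g + 4)*(g)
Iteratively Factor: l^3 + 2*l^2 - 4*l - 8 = (l + 2)*(l^2 - 4) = (l + 2)^2*(l - 2)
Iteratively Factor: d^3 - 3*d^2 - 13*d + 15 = (d - 1)*(d^2 - 2*d - 15) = (d - 1)*(d + 3)*(d - 5)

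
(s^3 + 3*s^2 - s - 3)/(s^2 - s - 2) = (s^2 + 2*s - 3)/(s - 2)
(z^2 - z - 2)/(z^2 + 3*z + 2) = (z - 2)/(z + 2)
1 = 1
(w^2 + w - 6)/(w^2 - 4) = (w + 3)/(w + 2)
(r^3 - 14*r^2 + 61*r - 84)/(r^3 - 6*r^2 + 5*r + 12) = (r - 7)/(r + 1)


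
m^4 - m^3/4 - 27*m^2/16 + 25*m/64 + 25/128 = (m - 5/4)*(m - 1/2)*(m + 1/4)*(m + 5/4)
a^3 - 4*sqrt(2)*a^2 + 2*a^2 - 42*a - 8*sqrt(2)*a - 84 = (a + 2)*(a - 7*sqrt(2))*(a + 3*sqrt(2))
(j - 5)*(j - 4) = j^2 - 9*j + 20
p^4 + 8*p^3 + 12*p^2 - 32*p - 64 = (p - 2)*(p + 2)*(p + 4)^2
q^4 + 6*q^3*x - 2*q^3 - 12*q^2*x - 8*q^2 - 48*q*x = q*(q - 4)*(q + 2)*(q + 6*x)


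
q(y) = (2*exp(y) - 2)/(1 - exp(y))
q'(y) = 2*exp(y)/(1 - exp(y)) + (2*exp(y) - 2)*exp(y)/(1 - exp(y))^2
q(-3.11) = -2.00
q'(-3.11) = 0.00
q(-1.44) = -2.00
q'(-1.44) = 0.00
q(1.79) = -2.00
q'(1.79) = 0.00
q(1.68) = -2.00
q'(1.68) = 0.00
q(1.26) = -2.00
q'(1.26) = 0.00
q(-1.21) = -2.00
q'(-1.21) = 0.00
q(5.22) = -2.00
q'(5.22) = 0.00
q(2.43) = -2.00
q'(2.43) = 0.00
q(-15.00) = -2.00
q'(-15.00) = 0.00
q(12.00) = -2.00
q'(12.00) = 0.00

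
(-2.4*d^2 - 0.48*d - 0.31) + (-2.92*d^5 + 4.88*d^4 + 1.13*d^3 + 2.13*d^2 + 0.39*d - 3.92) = -2.92*d^5 + 4.88*d^4 + 1.13*d^3 - 0.27*d^2 - 0.09*d - 4.23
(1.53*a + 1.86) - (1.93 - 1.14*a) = 2.67*a - 0.0699999999999998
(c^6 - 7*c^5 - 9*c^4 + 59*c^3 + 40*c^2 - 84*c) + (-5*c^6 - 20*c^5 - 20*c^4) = -4*c^6 - 27*c^5 - 29*c^4 + 59*c^3 + 40*c^2 - 84*c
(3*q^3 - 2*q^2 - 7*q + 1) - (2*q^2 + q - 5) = 3*q^3 - 4*q^2 - 8*q + 6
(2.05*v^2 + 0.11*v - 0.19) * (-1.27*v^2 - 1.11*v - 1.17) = -2.6035*v^4 - 2.4152*v^3 - 2.2793*v^2 + 0.0822000000000001*v + 0.2223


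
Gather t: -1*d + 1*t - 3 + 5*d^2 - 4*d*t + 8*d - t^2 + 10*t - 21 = 5*d^2 + 7*d - t^2 + t*(11 - 4*d) - 24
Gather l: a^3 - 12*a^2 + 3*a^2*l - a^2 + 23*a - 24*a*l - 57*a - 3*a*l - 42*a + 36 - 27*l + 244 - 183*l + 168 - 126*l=a^3 - 13*a^2 - 76*a + l*(3*a^2 - 27*a - 336) + 448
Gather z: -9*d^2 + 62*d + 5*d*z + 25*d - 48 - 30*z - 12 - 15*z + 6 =-9*d^2 + 87*d + z*(5*d - 45) - 54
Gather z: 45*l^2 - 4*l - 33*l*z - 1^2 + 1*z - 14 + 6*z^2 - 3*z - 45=45*l^2 - 4*l + 6*z^2 + z*(-33*l - 2) - 60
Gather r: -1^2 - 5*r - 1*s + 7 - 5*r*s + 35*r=r*(30 - 5*s) - s + 6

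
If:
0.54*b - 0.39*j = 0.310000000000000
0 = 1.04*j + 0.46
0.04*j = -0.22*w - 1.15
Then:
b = 0.25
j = -0.44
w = -5.15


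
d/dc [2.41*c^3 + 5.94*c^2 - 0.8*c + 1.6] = 7.23*c^2 + 11.88*c - 0.8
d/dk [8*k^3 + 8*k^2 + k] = 24*k^2 + 16*k + 1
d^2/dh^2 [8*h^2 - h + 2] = 16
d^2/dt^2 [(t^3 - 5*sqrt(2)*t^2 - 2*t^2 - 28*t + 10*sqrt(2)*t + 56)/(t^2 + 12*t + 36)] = 4*(35*sqrt(2)*t + 52*t - 150*sqrt(2) + 216)/(t^4 + 24*t^3 + 216*t^2 + 864*t + 1296)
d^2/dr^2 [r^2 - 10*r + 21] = 2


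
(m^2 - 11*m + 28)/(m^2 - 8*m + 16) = (m - 7)/(m - 4)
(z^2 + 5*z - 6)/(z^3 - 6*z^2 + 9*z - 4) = (z + 6)/(z^2 - 5*z + 4)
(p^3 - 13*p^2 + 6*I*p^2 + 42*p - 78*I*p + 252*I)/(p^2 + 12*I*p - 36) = (p^2 - 13*p + 42)/(p + 6*I)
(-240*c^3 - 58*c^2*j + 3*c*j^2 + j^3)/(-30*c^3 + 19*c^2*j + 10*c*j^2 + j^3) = (8*c - j)/(c - j)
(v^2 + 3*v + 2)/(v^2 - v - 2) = (v + 2)/(v - 2)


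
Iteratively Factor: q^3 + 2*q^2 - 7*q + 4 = (q + 4)*(q^2 - 2*q + 1) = (q - 1)*(q + 4)*(q - 1)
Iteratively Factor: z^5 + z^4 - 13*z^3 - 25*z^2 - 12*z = (z)*(z^4 + z^3 - 13*z^2 - 25*z - 12) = z*(z - 4)*(z^3 + 5*z^2 + 7*z + 3) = z*(z - 4)*(z + 3)*(z^2 + 2*z + 1) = z*(z - 4)*(z + 1)*(z + 3)*(z + 1)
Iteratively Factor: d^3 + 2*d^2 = (d)*(d^2 + 2*d) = d*(d + 2)*(d)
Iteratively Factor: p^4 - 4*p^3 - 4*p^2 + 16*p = (p - 4)*(p^3 - 4*p) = (p - 4)*(p - 2)*(p^2 + 2*p) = p*(p - 4)*(p - 2)*(p + 2)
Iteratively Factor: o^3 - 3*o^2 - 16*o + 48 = (o + 4)*(o^2 - 7*o + 12) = (o - 3)*(o + 4)*(o - 4)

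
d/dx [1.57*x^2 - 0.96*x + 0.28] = 3.14*x - 0.96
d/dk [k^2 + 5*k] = 2*k + 5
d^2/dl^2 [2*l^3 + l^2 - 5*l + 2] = 12*l + 2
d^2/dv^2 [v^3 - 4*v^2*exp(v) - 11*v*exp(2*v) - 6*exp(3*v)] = -4*v^2*exp(v) - 44*v*exp(2*v) - 16*v*exp(v) + 6*v - 54*exp(3*v) - 44*exp(2*v) - 8*exp(v)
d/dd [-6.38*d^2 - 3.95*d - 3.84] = -12.76*d - 3.95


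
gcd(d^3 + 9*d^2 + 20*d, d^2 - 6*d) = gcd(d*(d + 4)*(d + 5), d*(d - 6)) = d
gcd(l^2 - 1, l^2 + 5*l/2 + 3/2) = l + 1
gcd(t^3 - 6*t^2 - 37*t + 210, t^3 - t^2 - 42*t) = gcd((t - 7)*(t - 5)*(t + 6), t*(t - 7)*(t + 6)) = t^2 - t - 42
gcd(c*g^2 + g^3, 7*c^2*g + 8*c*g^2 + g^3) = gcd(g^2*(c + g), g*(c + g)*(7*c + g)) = c*g + g^2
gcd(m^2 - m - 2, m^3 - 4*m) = m - 2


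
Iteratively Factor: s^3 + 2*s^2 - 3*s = (s)*(s^2 + 2*s - 3) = s*(s + 3)*(s - 1)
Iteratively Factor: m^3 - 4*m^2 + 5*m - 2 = (m - 1)*(m^2 - 3*m + 2) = (m - 2)*(m - 1)*(m - 1)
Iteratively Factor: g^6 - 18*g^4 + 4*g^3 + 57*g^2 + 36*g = (g)*(g^5 - 18*g^3 + 4*g^2 + 57*g + 36) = g*(g + 4)*(g^4 - 4*g^3 - 2*g^2 + 12*g + 9) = g*(g - 3)*(g + 4)*(g^3 - g^2 - 5*g - 3) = g*(g - 3)^2*(g + 4)*(g^2 + 2*g + 1) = g*(g - 3)^2*(g + 1)*(g + 4)*(g + 1)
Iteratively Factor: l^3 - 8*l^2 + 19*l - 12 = (l - 1)*(l^2 - 7*l + 12) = (l - 3)*(l - 1)*(l - 4)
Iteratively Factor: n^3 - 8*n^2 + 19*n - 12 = (n - 4)*(n^2 - 4*n + 3) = (n - 4)*(n - 1)*(n - 3)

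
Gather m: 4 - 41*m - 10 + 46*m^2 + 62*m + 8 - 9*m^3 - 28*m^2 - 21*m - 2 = -9*m^3 + 18*m^2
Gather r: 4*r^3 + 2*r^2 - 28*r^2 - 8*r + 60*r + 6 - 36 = 4*r^3 - 26*r^2 + 52*r - 30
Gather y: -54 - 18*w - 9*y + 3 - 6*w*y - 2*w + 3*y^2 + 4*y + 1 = -20*w + 3*y^2 + y*(-6*w - 5) - 50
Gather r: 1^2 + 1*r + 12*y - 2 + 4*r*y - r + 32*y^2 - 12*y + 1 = 4*r*y + 32*y^2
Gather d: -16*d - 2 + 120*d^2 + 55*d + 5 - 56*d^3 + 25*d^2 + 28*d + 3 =-56*d^3 + 145*d^2 + 67*d + 6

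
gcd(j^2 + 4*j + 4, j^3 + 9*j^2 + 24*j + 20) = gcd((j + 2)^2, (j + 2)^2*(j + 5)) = j^2 + 4*j + 4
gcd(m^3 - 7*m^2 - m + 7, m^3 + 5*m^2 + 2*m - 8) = m - 1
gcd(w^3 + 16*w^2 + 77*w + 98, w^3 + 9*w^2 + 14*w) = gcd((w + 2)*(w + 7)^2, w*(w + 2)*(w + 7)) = w^2 + 9*w + 14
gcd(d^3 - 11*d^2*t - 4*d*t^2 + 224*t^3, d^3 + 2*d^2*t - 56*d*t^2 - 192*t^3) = -d^2 + 4*d*t + 32*t^2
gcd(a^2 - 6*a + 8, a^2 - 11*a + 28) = a - 4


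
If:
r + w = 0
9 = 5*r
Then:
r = 9/5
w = -9/5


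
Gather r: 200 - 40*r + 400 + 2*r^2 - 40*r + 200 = 2*r^2 - 80*r + 800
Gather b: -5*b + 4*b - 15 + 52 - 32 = 5 - b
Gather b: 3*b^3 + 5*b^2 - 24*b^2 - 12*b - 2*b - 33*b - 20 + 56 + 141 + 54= 3*b^3 - 19*b^2 - 47*b + 231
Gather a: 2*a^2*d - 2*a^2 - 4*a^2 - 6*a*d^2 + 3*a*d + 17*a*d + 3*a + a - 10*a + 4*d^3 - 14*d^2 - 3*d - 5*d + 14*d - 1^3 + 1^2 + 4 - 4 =a^2*(2*d - 6) + a*(-6*d^2 + 20*d - 6) + 4*d^3 - 14*d^2 + 6*d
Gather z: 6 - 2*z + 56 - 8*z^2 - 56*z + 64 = -8*z^2 - 58*z + 126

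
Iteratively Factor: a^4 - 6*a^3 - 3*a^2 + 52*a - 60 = (a - 2)*(a^3 - 4*a^2 - 11*a + 30) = (a - 2)*(a + 3)*(a^2 - 7*a + 10) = (a - 5)*(a - 2)*(a + 3)*(a - 2)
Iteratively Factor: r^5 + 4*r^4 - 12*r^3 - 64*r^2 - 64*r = (r - 4)*(r^4 + 8*r^3 + 20*r^2 + 16*r) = (r - 4)*(r + 2)*(r^3 + 6*r^2 + 8*r) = r*(r - 4)*(r + 2)*(r^2 + 6*r + 8) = r*(r - 4)*(r + 2)*(r + 4)*(r + 2)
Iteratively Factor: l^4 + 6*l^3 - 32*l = (l + 4)*(l^3 + 2*l^2 - 8*l) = l*(l + 4)*(l^2 + 2*l - 8) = l*(l + 4)^2*(l - 2)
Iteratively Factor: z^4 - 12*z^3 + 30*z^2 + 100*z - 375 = (z - 5)*(z^3 - 7*z^2 - 5*z + 75) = (z - 5)^2*(z^2 - 2*z - 15) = (z - 5)^2*(z + 3)*(z - 5)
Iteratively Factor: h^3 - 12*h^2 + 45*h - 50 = (h - 5)*(h^2 - 7*h + 10) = (h - 5)*(h - 2)*(h - 5)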